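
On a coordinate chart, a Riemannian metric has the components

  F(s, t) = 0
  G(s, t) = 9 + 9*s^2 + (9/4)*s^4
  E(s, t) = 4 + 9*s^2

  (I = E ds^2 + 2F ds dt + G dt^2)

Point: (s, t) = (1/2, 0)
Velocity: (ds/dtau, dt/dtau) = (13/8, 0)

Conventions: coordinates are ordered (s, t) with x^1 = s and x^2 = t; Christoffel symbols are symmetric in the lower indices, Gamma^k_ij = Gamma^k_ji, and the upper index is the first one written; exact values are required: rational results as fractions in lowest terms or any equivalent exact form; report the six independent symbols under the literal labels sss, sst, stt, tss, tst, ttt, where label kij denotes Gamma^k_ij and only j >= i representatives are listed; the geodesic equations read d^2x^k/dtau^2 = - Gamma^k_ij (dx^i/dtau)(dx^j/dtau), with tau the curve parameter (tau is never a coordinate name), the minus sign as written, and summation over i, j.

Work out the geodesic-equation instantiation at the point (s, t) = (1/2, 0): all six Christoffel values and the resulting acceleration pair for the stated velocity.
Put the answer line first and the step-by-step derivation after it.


Answer: Gamma_sss = 18/25, Gamma_sst = 0, Gamma_stt = -81/100, Gamma_tss = 0, Gamma_tst = 4/9, Gamma_ttt = 0; accelerations (d^2s/dtau^2, d^2t/dtau^2) = (-1521/800, 0)

E = 25/4, F = 0, G = 729/64 at the point
E_s = 9, E_t = 0, F_s = 0, F_t = 0, G_s = 81/8, G_t = 0
EG - F^2 = 18225/256;  g^inv = (256/18225) * [[729/64, 0], [0, 25/4]]
first-kind symbols [ij,l] = (1/2)(d_i g_jl + d_j g_il - d_l g_ij): [ss,s] = E_s/2 = 9/2, [ss,t] = F_s - E_t/2 = 0, [st,s] = E_t/2 = 0, [st,t] = G_s/2 = 81/16, [tt,s] = F_t - G_s/2 = -81/16, [tt,t] = G_t/2 = 0
Gamma^s_ij = (G*[ij,s] - F*[ij,t])/(EG - F^2), Gamma^t_ij = (E*[ij,t] - F*[ij,s])/(EG - F^2)
Gamma_sss = 18/25, Gamma_sst = 0, Gamma_stt = -81/100, Gamma_tss = 0, Gamma_tst = 4/9, Gamma_ttt = 0
d^2s/dtau^2 = -(Gamma_sss*(13/8)^2 + 2*Gamma_sst*(13/8)*(0) + Gamma_stt*(0)^2) = -1521/800
d^2t/dtau^2 = -(Gamma_tss*(13/8)^2 + 2*Gamma_tst*(13/8)*(0) + Gamma_ttt*(0)^2) = 0


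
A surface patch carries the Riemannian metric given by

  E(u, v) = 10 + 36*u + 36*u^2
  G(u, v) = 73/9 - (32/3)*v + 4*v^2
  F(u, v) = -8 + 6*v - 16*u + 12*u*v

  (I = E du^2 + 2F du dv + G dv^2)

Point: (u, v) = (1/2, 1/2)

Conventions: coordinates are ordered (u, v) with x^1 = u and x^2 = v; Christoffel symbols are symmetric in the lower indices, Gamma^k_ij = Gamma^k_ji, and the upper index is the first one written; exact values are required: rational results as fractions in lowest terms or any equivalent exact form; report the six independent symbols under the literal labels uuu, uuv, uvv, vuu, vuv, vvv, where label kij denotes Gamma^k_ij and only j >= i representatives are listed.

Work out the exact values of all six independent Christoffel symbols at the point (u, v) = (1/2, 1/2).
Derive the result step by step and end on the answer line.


E = 37, F = -10, G = 34/9 at the point
E_u = 72, E_v = 0, F_u = -10, F_v = 12, G_u = 0, G_v = -20/3
EG - F^2 = 358/9;  g^inv = (9/358) * [[34/9, 10], [10, 37]]
first-kind symbols [ij,l] = (1/2)(d_i g_jl + d_j g_il - d_l g_ij): [uu,u] = E_u/2 = 36, [uu,v] = F_u - E_v/2 = -10, [uv,u] = E_v/2 = 0, [uv,v] = G_u/2 = 0, [vv,u] = F_v - G_u/2 = 12, [vv,v] = G_v/2 = -10/3
Gamma^u_ij = (G*[ij,u] - F*[ij,v])/(EG - F^2), Gamma^v_ij = (E*[ij,v] - F*[ij,u])/(EG - F^2)

Answer: Gamma_uuu = 162/179, Gamma_uuv = 0, Gamma_uvv = 54/179, Gamma_vuu = -45/179, Gamma_vuv = 0, Gamma_vvv = -15/179


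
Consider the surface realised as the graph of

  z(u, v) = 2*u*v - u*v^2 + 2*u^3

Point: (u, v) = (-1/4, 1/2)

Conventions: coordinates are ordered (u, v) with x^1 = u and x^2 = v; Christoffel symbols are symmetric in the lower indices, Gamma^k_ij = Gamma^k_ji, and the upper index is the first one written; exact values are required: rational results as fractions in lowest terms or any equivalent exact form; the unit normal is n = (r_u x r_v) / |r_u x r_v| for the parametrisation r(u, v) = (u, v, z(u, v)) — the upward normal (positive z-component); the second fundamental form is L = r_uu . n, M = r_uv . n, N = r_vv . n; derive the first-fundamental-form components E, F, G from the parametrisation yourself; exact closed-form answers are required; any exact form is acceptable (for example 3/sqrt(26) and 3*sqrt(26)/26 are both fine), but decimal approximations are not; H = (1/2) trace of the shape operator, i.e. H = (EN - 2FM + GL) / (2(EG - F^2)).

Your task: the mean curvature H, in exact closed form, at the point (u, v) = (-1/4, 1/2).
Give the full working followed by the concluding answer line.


z_u = 9/8, z_v = -1/4, z_uu = -3, z_uv = 1, z_vv = 1/2
E = 145/64, F = -9/32, G = 17/16; answer radicand W^2 = 149/64
unnormalised second-form numerators: l = -3, m = 1, n = 1/2; L = l/sqrt(149/64), and similarly M = m/sqrt(W^2), N = n/sqrt(W^2)
H = (E*n - 2*F*m + G*l) / (2*(EG - F^2)*sqrt(W^2)); E*n - 2*F*m + G*l = -191/128, EG - F^2 = 149/64, so H = (-191/596)/sqrt(149/64)

Answer: H = -382*sqrt(149)/22201


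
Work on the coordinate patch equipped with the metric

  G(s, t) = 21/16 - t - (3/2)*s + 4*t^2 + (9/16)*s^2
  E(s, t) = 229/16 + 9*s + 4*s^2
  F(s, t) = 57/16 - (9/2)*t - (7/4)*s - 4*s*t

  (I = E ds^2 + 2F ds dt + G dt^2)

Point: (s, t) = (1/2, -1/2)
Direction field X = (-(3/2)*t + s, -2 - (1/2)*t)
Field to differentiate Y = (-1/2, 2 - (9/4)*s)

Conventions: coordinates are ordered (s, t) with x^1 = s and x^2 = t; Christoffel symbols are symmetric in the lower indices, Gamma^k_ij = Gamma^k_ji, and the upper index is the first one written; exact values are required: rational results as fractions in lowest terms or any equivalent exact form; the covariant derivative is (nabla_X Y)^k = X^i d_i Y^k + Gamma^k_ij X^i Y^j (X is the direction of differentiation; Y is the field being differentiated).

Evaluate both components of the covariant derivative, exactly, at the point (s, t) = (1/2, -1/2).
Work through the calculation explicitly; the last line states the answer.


E = 317/16, F = 95/16, G = 141/64 at the point
E_s = 13, E_t = 0, F_s = 1/4, F_t = -13/2, G_s = -15/16, G_t = -5
EG - F^2 = 8597/1024;  g^inv = (1024/8597) * [[141/64, -95/16], [-95/16, 317/16]]
first-kind symbols [ij,l] = (1/2)(d_i g_jl + d_j g_il - d_l g_ij): [ss,s] = E_s/2 = 13/2, [ss,t] = F_s - E_t/2 = 1/4, [st,s] = E_t/2 = 0, [st,t] = G_s/2 = -15/32, [tt,s] = F_t - G_s/2 = -193/32, [tt,t] = G_t/2 = -5/2
Gamma^s_ij = (G*[ij,s] - F*[ij,t])/(EG - F^2), Gamma^t_ij = (E*[ij,t] - F*[ij,s])/(EG - F^2)
Gamma_sss = 13144/8597, Gamma_sst = 2850/8597, Gamma_stt = 3187/17194, Gamma_tss = -34448/8597, Gamma_tst = -9510/8597, Gamma_ttt = -14050/8597
X = (5/4, -7/4), Y = (-1/2, 7/8) at the point

Answer: (nabla_X Y)^s = -322823/550208, (nabla_X Y)^t = 2275/137552


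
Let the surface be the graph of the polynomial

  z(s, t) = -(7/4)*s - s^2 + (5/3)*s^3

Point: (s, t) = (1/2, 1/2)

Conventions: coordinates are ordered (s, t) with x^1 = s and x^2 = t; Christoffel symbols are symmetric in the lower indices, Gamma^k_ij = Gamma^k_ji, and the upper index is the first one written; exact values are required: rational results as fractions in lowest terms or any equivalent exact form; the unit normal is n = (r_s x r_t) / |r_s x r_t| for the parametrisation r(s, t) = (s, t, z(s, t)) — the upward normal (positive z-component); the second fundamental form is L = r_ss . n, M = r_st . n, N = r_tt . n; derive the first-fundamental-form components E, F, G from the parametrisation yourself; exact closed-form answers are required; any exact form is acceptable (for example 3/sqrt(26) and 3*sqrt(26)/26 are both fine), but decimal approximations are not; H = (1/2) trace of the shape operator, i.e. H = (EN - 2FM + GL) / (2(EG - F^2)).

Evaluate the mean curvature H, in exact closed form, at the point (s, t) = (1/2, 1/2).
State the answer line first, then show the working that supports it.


Answer: H = 12*sqrt(13)/169

z_s = -3/2, z_t = 0, z_ss = 3, z_st = 0, z_tt = 0
E = 13/4, F = 0, G = 1; answer radicand W^2 = 13/4
unnormalised second-form numerators: l = 3, m = 0, n = 0; L = l/sqrt(13/4), and similarly M = m/sqrt(W^2), N = n/sqrt(W^2)
H = (E*n - 2*F*m + G*l) / (2*(EG - F^2)*sqrt(W^2)); E*n - 2*F*m + G*l = 3, EG - F^2 = 13/4, so H = (6/13)/sqrt(13/4)


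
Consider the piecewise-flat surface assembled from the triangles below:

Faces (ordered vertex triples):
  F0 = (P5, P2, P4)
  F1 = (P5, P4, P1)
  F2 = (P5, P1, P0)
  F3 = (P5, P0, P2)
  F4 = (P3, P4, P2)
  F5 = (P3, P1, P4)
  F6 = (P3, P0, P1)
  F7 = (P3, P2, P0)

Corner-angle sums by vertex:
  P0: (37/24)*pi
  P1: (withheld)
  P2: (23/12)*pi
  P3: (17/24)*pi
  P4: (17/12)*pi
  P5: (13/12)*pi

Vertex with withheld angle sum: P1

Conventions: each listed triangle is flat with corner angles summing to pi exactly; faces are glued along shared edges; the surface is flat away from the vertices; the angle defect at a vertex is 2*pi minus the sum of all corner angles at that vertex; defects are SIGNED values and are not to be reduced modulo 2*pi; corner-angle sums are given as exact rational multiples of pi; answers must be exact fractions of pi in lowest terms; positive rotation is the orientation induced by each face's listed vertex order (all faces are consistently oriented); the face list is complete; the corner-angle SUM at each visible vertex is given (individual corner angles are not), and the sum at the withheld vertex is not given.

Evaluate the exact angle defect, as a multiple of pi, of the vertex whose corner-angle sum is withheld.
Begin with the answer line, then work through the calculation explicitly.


Answer: defect(P1) = (2/3)*pi

V = 6, E = 12, F = 8; chi = V - E + F = 2
Gauss-Bonnet: total defect = 2*pi*chi = 4*pi; visible defects sum to (10/3)*pi


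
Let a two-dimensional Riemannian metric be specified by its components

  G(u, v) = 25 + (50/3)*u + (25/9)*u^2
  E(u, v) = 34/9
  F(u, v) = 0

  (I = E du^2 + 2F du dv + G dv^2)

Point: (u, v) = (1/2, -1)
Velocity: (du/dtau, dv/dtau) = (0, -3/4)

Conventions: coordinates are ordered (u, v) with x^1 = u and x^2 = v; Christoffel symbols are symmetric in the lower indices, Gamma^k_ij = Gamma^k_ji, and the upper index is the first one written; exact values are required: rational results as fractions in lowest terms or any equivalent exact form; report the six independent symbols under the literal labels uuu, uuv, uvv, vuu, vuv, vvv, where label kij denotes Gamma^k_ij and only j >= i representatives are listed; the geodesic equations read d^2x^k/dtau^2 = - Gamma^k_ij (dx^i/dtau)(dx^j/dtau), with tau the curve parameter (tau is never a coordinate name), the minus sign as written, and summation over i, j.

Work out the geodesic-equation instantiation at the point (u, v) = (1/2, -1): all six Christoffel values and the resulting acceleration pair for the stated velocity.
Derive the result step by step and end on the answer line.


E = 34/9, F = 0, G = 1225/36 at the point
E_u = 0, E_v = 0, F_u = 0, F_v = 0, G_u = 175/9, G_v = 0
EG - F^2 = 20825/162;  g^inv = (162/20825) * [[1225/36, 0], [0, 34/9]]
first-kind symbols [ij,l] = (1/2)(d_i g_jl + d_j g_il - d_l g_ij): [uu,u] = E_u/2 = 0, [uu,v] = F_u - E_v/2 = 0, [uv,u] = E_v/2 = 0, [uv,v] = G_u/2 = 175/18, [vv,u] = F_v - G_u/2 = -175/18, [vv,v] = G_v/2 = 0
Gamma^u_ij = (G*[ij,u] - F*[ij,v])/(EG - F^2), Gamma^v_ij = (E*[ij,v] - F*[ij,u])/(EG - F^2)
Gamma_uuu = 0, Gamma_uuv = 0, Gamma_uvv = -175/68, Gamma_vuu = 0, Gamma_vuv = 2/7, Gamma_vvv = 0
d^2u/dtau^2 = -(Gamma_uuu*(0)^2 + 2*Gamma_uuv*(0)*(-3/4) + Gamma_uvv*(-3/4)^2) = 1575/1088
d^2v/dtau^2 = -(Gamma_vuu*(0)^2 + 2*Gamma_vuv*(0)*(-3/4) + Gamma_vvv*(-3/4)^2) = 0

Answer: Gamma_uuu = 0, Gamma_uuv = 0, Gamma_uvv = -175/68, Gamma_vuu = 0, Gamma_vuv = 2/7, Gamma_vvv = 0; accelerations (d^2u/dtau^2, d^2v/dtau^2) = (1575/1088, 0)


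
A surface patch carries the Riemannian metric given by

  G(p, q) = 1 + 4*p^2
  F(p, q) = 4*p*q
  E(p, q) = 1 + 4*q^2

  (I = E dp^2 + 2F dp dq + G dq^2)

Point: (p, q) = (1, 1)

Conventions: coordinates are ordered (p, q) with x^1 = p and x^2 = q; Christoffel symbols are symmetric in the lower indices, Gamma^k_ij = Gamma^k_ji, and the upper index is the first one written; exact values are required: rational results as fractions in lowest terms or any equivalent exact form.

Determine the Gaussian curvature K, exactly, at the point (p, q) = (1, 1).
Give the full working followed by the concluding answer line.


E = 5, F = 4, G = 5, EG - F^2 = 9 at the point
E_p = 0, E_q = 8, F_p = 4, F_q = 4, G_p = 8, G_q = 0
E_qq = 8, F_pq = 4, G_pp = 8
K follows from Brioschi's formula, (det M1 - det M2)/(EG - F^2)^2.
M1 = [[-E_qq/2 + F_pq - G_pp/2, E_p/2, F_p - E_q/2], [F_q - G_p/2, E, F], [G_q/2, F, G]] = [[-4, 0, 0], [0, 5, 4], [0, 4, 5]]; det M1 = -36
M2 = [[0, E_q/2, G_p/2], [E_q/2, E, F], [G_p/2, F, G]] = [[0, 4, 4], [4, 5, 4], [4, 4, 5]]; det M2 = -32
det M1 - det M2 = -4; K = -4 / (9)^2 = -4/81

Answer: K = -4/81


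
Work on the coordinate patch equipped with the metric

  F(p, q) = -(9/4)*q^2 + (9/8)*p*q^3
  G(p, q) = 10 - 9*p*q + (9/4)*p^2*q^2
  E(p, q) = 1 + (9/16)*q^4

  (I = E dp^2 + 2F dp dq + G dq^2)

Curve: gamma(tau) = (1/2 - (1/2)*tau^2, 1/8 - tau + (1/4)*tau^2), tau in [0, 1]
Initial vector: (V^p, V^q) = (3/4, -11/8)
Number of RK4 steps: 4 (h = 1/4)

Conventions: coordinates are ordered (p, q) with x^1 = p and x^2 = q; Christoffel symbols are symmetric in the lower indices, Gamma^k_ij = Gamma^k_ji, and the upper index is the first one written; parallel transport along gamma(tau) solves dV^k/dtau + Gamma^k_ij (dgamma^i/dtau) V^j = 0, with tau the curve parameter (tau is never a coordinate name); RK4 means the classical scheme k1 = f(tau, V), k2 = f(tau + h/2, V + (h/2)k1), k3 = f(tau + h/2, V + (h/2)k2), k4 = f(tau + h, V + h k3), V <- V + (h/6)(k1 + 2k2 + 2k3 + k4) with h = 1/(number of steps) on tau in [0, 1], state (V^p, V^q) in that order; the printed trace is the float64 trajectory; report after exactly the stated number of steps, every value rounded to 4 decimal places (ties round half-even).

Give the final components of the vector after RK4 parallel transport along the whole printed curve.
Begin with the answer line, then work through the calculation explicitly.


Answer: V^p = 0.7516, V^q = -1.2727

gamma'(tau) = (-tau, -1 + (1/2)*tau); f(tau, V)^k = -Gamma^k_ij(gamma(tau)) gamma'^i(tau) V^j; h = 1/4; intermediate values shown to 6 dp
curve data and Christoffel symbols at the stage parameters:
  tau = 0.000000: gamma = (0.500000, 0.125000), gamma' = (0.000000, -1.000000); Gamma_ppp = 0.000000, Gamma_ppq = 0.000233, Gamma_pqq = 0.000930, Gamma_qpp = 0.000000, Gamma_qpq = -0.057686, Gamma_qqq = -0.230742
  tau = 0.125000: gamma = (0.492188, 0.003906), gamma' = (-0.125000, -0.937500); Gamma_ppp = 0.000000, Gamma_ppq = 0.000000, Gamma_pqq = 0.000001, Gamma_qpp = 0.000000, Gamma_qpq = -0.001759, Gamma_qqq = -0.221655
  tau = 0.250000: gamma = (0.468750, -0.109375), gamma' = (-0.250000, -0.875000); Gamma_ppp = 0.000000, Gamma_ppq = -0.000141, Gamma_pqq = 0.000603, Gamma_qpp = 0.000000, Gamma_qpq = 0.048226, Gamma_qqq = -0.206684
  tau = 0.375000: gamma = (0.429688, -0.214844), gamma' = (-0.375000, -0.812500); Gamma_ppp = 0.000000, Gamma_ppq = -0.001028, Gamma_pqq = 0.002056, Gamma_qpp = 0.000000, Gamma_qpq = 0.093208, Gamma_qqq = -0.186416
  tau = 0.500000: gamma = (0.375000, -0.312500), gamma' = (-0.500000, -0.750000); Gamma_ppp = 0.000000, Gamma_ppq = -0.003096, Gamma_pqq = 0.003715, Gamma_qpp = 0.000000, Gamma_qpq = 0.134222, Gamma_qqq = -0.161066
  tau = 0.625000: gamma = (0.304688, -0.402344), gamma' = (-0.625000, -0.687500); Gamma_ppp = 0.000000, Gamma_ppq = -0.006570, Gamma_pqq = 0.004976, Gamma_qpp = 0.000000, Gamma_qpq = 0.172305, Gamma_qqq = -0.130484
  tau = 0.750000: gamma = (0.218750, -0.484375), gamma' = (-0.750000, -0.625000); Gamma_ppp = 0.000000, Gamma_ppq = -0.011612, Gamma_pqq = 0.005244, Gamma_qpp = 0.000000, Gamma_qpq = 0.208465, Gamma_qqq = -0.094145
  tau = 0.875000: gamma = (0.117188, -0.558594), gamma' = (-0.875000, -0.562500); Gamma_ppp = 0.000000, Gamma_ppq = -0.018405, Gamma_pqq = 0.003861, Gamma_qpp = 0.000000, Gamma_qpq = 0.243669, Gamma_qqq = -0.051119
  tau = 1.000000: gamma = (0.000000, -0.625000), gamma' = (-1.000000, -0.500000); Gamma_ppp = 0.000000, Gamma_ppq = -0.027232, Gamma_pqq = 0.000000, Gamma_qpp = 0.000000, Gamma_qpq = 0.278857, Gamma_qqq = 0.000000
step 0: V^p = 0.7500, V^q = -1.3750
step 1: k1 = (-0.001105, 0.274006), k2 = (-0.000001, 0.277668), k3 = (-0.000001, 0.277572), k4 = (-0.000735, 0.252024); V <- V + (h/6)(k1 + 2k2 + 2k3 + k4): V^p = 0.7499, V^q = -1.3068
step 2: k1 = (-0.000735, 0.252225), k2 = (-0.002265, 0.205370), k3 = (-0.002273, 0.206038), k4 = (-0.003294, 0.142830); V <- V + (h/6)(k1 + 2k2 + 2k3 + k4): V^p = 0.7494, V^q = -1.2561
step 3: k1 = (-0.003295, 0.142874), k2 = (-0.002534, 0.066455), k3 = (-0.002528, 0.066295), k4 = (0.001298, -0.023306); V <- V + (h/6)(k1 + 2k2 + 2k3 + k4): V^p = 0.7489, V^q = -1.2400
step 4: k1 = (0.001300, -0.023341), k2 = (0.009563, -0.126602), k3 = (0.009732, -0.128842), k4 = (0.024416, -0.250017); V <- V + (h/6)(k1 + 2k2 + 2k3 + k4): V^p = 0.7516, V^q = -1.2727


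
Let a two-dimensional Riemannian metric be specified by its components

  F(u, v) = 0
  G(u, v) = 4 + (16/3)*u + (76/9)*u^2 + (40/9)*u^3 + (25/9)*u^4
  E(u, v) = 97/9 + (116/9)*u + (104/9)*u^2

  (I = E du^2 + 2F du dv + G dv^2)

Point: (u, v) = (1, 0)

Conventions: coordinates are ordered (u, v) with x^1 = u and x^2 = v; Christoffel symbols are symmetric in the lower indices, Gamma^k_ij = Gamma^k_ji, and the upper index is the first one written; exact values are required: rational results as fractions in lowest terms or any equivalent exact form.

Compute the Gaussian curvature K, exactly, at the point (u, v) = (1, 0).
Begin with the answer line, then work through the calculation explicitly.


Answer: K = -2706/502445

E = 317/9, F = 0, G = 25, EG - F^2 = 7925/9 at the point
E_u = 36, E_v = 0, F_u = 0, F_v = 0, G_u = 140/3, G_v = 0
E_vv = 0, F_uv = 0, G_uu = 692/9
The intrinsic route: Brioschi's K = (det M1 - det M2)/(EG - F^2)^2.
M1 = [[-E_vv/2 + F_uv - G_uu/2, E_u/2, F_u - E_v/2], [F_v - G_u/2, E, F], [G_v/2, F, G]] = [[-346/9, 18, 0], [-70/3, 317/9, 0], [0, 0, 25]]; det M1 = -1891550/81
M2 = [[0, E_v/2, G_u/2], [E_v/2, E, F], [G_u/2, F, G]] = [[0, 0, 70/3], [0, 317/9, 0], [70/3, 0, 25]]; det M2 = -1553300/81
det M1 - det M2 = -112750/27; K = -112750/27 / (7925/9)^2 = -2706/502445


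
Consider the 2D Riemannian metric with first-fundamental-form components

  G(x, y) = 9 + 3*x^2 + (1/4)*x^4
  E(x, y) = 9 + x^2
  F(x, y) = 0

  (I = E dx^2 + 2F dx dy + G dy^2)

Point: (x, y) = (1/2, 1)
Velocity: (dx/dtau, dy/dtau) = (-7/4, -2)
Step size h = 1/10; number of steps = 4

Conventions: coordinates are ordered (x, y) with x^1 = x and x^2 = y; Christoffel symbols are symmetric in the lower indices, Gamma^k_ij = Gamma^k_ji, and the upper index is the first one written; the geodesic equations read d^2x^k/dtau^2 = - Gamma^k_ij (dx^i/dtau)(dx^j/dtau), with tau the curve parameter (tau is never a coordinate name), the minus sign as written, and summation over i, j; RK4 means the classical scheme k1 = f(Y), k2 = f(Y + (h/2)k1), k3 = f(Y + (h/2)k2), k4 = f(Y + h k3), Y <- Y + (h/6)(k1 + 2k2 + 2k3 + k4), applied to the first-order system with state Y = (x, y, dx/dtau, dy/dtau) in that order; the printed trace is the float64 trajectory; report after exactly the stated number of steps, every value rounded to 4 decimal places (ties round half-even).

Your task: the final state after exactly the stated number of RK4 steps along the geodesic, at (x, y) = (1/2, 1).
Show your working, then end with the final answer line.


f(Y) = (dx/dtau, dy/dtau, -Gamma^x_ij Y'^i Y'^j, -Gamma^y_ij Y'^i Y'^j) with the Gammas evaluated at the stage position; h = 0.100000; intermediate values shown to 6 dp
step 0: x = 0.5000, y = 1.0000, dx/dtau = -1.7500, dy/dtau = -2.0000
step 1:
  k1: at (x, y) = (0.500000, 1.000000), (dx/dtau, dy/dtau) = (-1.750000, -2.000000); Gamma_xxx = 0.054054, Gamma_xxy = 0.000000, Gamma_xyy = -0.168919, Gamma_yxx = 0.000000, Gamma_yxy = 0.160000, Gamma_yyy = 0.000000; k1 = (-1.750000, -2.000000, 0.510135, -1.120000)
  k2: at (x, y) = (0.412500, 0.900000), (dx/dtau, dy/dtau) = (-1.724493, -2.056000); Gamma_xxx = 0.044983, Gamma_xxy = 0.000000, Gamma_xyy = -0.138776, Gamma_yxx = 0.000000, Gamma_yxy = 0.133708, Gamma_yyy = 0.000000; k2 = (-1.724493, -2.056000, 0.452850, -0.948140)
  k3: at (x, y) = (0.413775, 0.897200), (dx/dtau, dy/dtau) = (-1.727357, -2.047407); Gamma_xxx = 0.045117, Gamma_xxy = 0.000000, Gamma_xyy = -0.139213, Gamma_yxx = 0.000000, Gamma_yxy = 0.134099, Gamma_yyy = 0.000000; k3 = (-1.727357, -2.047407, 0.448944, -0.948507)
  k4: at (x, y) = (0.327264, 0.795259), (dx/dtau, dy/dtau) = (-1.705106, -2.094851); Gamma_xxx = 0.035935, Gamma_xxy = 0.000000, Gamma_xyy = -0.109730, Gamma_yxx = 0.000000, Gamma_yxy = 0.107175, Gamma_yyy = 0.000000; k4 = (-1.705106, -2.094851, 0.377060, -0.765646)
  Y <- Y + (h/6)(k1 + 2k2 + 2k3 + k4): x = 0.3274, y = 0.7950, dx/dtau = -1.7052, dy/dtau = -2.0946
step 2:
  k1: at (x, y) = (0.327353, 0.794972), (dx/dtau, dy/dtau) = (-1.705154, -2.094649); Gamma_xxx = 0.035945, Gamma_xxy = 0.000000, Gamma_xyy = -0.109760, Gamma_yxx = 0.000000, Gamma_yxy = 0.107203, Gamma_yyy = 0.000000; k1 = (-1.705154, -2.094649, 0.377066, -0.765794)
  k2: at (x, y) = (0.242096, 0.690240), (dx/dtau, dy/dtau) = (-1.686300, -2.132939); Gamma_xxx = 0.026725, Gamma_xxy = 0.000000, Gamma_xyy = -0.080960, Gamma_yxx = 0.000000, Gamma_yxy = 0.079918, Gamma_yyy = 0.000000; k2 = (-1.686300, -2.132939, 0.292323, -0.574893)
  k3: at (x, y) = (0.243038, 0.688325), (dx/dtau, dy/dtau) = (-1.690537, -2.123394); Gamma_xxx = 0.026828, Gamma_xxy = 0.000000, Gamma_xyy = -0.081277, Gamma_yxx = 0.000000, Gamma_yxy = 0.080223, Gamma_yyy = 0.000000; k3 = (-1.690537, -2.123394, 0.289788, -0.575949)
  k4: at (x, y) = (0.158299, 0.582633), (dx/dtau, dy/dtau) = (-1.676175, -2.152244); Gamma_xxx = 0.017540, Gamma_xxy = 0.000000, Gamma_xyy = -0.052840, Gamma_yxx = 0.000000, Gamma_yxy = 0.052547, Gamma_yyy = 0.000000; k4 = (-1.676175, -2.152244, 0.195482, -0.379131)
  Y <- Y + (h/6)(k1 + 2k2 + 2k3 + k4): x = 0.1584, y = 0.5823, dx/dtau = -1.6762, dy/dtau = -2.1521
step 3:
  k1: at (x, y) = (0.158436, 0.582313), (dx/dtau, dy/dtau) = (-1.676207, -2.152092); Gamma_xxx = 0.017555, Gamma_xxy = 0.000000, Gamma_xyy = -0.052886, Gamma_yxx = 0.000000, Gamma_yxy = 0.052592, Gamma_yyy = 0.000000; k1 = (-1.676207, -2.152092, 0.195616, -0.379437)
  k2: at (x, y) = (0.074626, 0.474708), (dx/dtau, dy/dtau) = (-1.666427, -2.171064); Gamma_xxx = 0.008287, Gamma_xxy = 0.000000, Gamma_xyy = -0.024883, Gamma_yxx = 0.000000, Gamma_yxy = 0.024852, Gamma_yyy = 0.000000; k2 = (-1.666427, -2.171064, 0.094275, -0.179827)
  k3: at (x, y) = (0.075115, 0.473760), (dx/dtau, dy/dtau) = (-1.671494, -2.161084); Gamma_xxx = 0.008341, Gamma_xxy = 0.000000, Gamma_xyy = -0.025046, Gamma_yxx = 0.000000, Gamma_yxy = 0.025015, Gamma_yyy = 0.000000; k3 = (-1.671494, -2.161084, 0.093669, -0.180719)
  k4: at (x, y) = (-0.008713, 0.366205), (dx/dtau, dy/dtau) = (-1.666840, -2.170164); Gamma_xxx = -0.000968, Gamma_xxy = 0.000000, Gamma_xyy = 0.002904, Gamma_yxx = 0.000000, Gamma_yxy = -0.002904, Gamma_yyy = 0.000000; k4 = (-1.666840, -2.170164, -0.010988, 0.021011)
  Y <- Y + (h/6)(k1 + 2k2 + 2k3 + k4): x = -0.0085, y = 0.3659, dx/dtau = -1.6669, dy/dtau = -2.1701
step 4:
  k1: at (x, y) = (-0.008545, 0.365870), (dx/dtau, dy/dtau) = (-1.666866, -2.170084); Gamma_xxx = -0.000949, Gamma_xxy = 0.000000, Gamma_xyy = 0.002848, Gamma_yxx = 0.000000, Gamma_yxy = -0.002848, Gamma_yyy = 0.000000; k1 = (-1.666866, -2.170084, -0.010776, 0.020606)
  k2: at (x, y) = (-0.091888, 0.257366), (dx/dtau, dy/dtau) = (-1.667404, -2.169054); Gamma_xxx = -0.010200, Gamma_xxy = 0.000000, Gamma_xyy = 0.030644, Gamma_yxx = 0.000000, Gamma_yxy = -0.030586, Gamma_yyy = 0.000000; k2 = (-1.667404, -2.169054, -0.115814, 0.221243)
  k3: at (x, y) = (-0.091915, 0.257418), (dx/dtau, dy/dtau) = (-1.672656, -2.159022); Gamma_xxx = -0.010203, Gamma_xxy = 0.000000, Gamma_xyy = 0.030653, Gamma_yxx = 0.000000, Gamma_yxy = -0.030595, Gamma_yyy = 0.000000; k3 = (-1.672656, -2.159022, -0.114338, 0.220978)
  k4: at (x, y) = (-0.175811, 0.149968), (dx/dtau, dy/dtau) = (-1.678299, -2.147987); Gamma_xxx = -0.019468, Gamma_xxy = 0.000000, Gamma_xyy = 0.058704, Gamma_yxx = 0.000000, Gamma_yxy = -0.058303, Gamma_yyy = 0.000000; k4 = (-1.678299, -2.147987, -0.216016, 0.420362)
  Y <- Y + (h/6)(k1 + 2k2 + 2k3 + k4): x = -0.1756, y = 0.1496, dx/dtau = -1.6783, dy/dtau = -2.1480

Answer: x = -0.1756, y = 0.1496, dx/dtau = -1.6783, dy/dtau = -2.1480


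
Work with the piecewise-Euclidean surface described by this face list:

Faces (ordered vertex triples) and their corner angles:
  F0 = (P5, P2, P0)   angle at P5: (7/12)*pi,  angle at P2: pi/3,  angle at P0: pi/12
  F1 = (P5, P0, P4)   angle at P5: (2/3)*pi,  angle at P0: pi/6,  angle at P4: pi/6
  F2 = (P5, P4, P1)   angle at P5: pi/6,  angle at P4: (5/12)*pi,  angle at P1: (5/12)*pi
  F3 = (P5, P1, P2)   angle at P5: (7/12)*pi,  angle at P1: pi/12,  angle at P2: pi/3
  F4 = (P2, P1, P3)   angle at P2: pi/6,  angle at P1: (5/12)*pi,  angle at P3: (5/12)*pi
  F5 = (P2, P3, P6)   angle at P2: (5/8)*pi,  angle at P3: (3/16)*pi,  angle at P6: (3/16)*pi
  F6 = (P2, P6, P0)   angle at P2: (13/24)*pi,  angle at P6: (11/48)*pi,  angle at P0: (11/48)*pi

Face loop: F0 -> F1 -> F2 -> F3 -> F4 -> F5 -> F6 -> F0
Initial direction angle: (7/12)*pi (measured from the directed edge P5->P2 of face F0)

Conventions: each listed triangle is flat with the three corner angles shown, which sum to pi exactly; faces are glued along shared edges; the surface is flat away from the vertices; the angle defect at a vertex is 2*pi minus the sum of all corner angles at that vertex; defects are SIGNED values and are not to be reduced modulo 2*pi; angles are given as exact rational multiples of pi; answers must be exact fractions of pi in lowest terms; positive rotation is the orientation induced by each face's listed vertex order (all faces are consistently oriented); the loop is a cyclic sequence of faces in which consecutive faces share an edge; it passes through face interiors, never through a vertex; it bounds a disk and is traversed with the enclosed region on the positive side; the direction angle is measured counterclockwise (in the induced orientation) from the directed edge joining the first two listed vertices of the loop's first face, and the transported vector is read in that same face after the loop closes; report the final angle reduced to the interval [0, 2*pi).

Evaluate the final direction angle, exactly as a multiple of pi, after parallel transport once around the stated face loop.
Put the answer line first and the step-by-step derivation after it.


Answer: final direction angle = (7/12)*pi

enclosed vertex P2: corner angles sum to 2*pi, defect = 2*pi - 2*pi = 0
enclosed vertex P5: corner angles sum to 2*pi, defect = 2*pi - 2*pi = 0
holonomy = initial angle + sum of enclosed defects (mod 2*pi), positive in the induced orientation
final angle = (7/12)*pi + 0 = (7/12)*pi (mod 2*pi)


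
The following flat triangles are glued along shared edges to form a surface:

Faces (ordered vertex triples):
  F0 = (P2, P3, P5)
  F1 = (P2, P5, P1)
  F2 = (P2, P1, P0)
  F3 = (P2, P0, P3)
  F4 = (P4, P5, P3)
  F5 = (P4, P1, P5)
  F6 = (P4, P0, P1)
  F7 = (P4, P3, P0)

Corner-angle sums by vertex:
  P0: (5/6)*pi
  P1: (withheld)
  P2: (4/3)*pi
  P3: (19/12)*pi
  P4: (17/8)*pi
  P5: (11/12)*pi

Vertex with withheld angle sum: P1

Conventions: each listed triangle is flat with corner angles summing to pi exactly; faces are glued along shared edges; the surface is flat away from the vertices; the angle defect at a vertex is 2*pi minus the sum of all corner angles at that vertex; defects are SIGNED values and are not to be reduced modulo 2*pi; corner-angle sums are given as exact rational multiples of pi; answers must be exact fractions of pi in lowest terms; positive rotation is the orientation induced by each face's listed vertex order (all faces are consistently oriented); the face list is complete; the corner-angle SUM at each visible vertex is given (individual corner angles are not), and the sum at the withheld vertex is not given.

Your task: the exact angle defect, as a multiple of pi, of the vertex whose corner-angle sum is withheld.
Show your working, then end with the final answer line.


V = 6, E = 12, F = 8; chi = V - E + F = 2
Gauss-Bonnet: total defect = 2*pi*chi = 4*pi; visible defects sum to (77/24)*pi

Answer: defect(P1) = (19/24)*pi


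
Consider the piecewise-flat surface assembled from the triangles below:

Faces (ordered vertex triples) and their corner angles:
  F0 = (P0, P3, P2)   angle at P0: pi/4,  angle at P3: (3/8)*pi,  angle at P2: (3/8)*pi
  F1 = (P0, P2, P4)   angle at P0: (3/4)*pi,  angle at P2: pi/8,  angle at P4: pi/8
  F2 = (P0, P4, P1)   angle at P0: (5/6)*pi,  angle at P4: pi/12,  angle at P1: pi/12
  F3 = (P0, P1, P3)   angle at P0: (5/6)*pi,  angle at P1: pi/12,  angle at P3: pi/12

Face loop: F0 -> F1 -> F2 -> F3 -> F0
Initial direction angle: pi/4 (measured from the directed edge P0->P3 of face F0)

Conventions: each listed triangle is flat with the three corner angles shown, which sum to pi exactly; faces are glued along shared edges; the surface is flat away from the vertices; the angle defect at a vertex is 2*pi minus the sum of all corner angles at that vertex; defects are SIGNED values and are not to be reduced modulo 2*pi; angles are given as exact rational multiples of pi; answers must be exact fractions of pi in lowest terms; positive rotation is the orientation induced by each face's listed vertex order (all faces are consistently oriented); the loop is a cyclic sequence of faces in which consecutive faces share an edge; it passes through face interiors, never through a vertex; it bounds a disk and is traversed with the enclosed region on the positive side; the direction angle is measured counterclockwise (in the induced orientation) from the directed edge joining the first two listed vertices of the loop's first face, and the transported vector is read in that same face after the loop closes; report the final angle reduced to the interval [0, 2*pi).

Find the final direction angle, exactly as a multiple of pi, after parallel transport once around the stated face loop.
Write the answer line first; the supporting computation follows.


Answer: final direction angle = (19/12)*pi

enclosed vertex P0: corner angles sum to (8/3)*pi, defect = 2*pi - (8/3)*pi = (-2/3)*pi
adding the enclosed defects to the starting angle (mod 2*pi, induced orientation) gives the holonomy
final angle = pi/4 - (2/3)*pi = (19/12)*pi (mod 2*pi)


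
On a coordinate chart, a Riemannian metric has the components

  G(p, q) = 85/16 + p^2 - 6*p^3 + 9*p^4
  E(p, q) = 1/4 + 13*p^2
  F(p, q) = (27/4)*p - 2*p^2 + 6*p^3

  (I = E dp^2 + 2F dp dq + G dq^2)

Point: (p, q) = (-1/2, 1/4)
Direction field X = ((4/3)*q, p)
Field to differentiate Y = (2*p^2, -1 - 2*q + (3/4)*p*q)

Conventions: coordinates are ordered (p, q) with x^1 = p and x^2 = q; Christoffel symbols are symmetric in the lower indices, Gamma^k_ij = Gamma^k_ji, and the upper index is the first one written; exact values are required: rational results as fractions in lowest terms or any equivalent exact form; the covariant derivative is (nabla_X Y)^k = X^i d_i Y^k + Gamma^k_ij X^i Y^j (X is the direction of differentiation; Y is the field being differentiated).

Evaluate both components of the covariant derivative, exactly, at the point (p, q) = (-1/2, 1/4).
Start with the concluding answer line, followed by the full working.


Answer: (nabla_X Y)^p = 23779/1368, (nabla_X Y)^q = 19537/1368

E = 7/2, F = -37/8, G = 55/8 at the point
E_p = -13, E_q = 0, F_p = 53/4, F_q = 0, G_p = -10, G_q = 0
EG - F^2 = 171/64;  g^inv = (64/171) * [[55/8, 37/8], [37/8, 7/2]]
first-kind symbols [ij,l] = (1/2)(d_i g_jl + d_j g_il - d_l g_ij): [pp,p] = E_p/2 = -13/2, [pp,q] = F_p - E_q/2 = 53/4, [pq,p] = E_q/2 = 0, [pq,q] = G_p/2 = -5, [qq,p] = F_q - G_p/2 = 5, [qq,q] = G_q/2 = 0
Gamma^p_ij = (G*[ij,p] - F*[ij,q])/(EG - F^2), Gamma^q_ij = (E*[ij,q] - F*[ij,p])/(EG - F^2)
Gamma_ppp = 118/19, Gamma_ppq = -1480/171, Gamma_pqq = 2200/171, Gamma_qpp = 116/19, Gamma_qpq = -1120/171, Gamma_qqq = 1480/171
X = (1/3, -1/2), Y = (1/2, -51/32) at the point


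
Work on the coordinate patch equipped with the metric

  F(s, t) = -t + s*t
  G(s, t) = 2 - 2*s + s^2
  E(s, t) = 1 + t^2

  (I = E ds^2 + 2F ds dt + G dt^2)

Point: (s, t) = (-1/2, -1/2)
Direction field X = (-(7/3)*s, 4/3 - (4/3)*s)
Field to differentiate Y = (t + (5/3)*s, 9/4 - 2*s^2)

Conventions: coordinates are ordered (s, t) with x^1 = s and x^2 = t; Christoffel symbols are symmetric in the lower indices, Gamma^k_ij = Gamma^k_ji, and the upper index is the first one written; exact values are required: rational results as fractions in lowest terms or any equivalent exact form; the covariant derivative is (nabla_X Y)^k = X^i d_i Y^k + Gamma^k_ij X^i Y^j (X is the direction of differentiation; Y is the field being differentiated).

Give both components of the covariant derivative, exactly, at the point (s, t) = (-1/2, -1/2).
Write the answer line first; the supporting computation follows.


Answer: (nabla_X Y)^s = 2033/504, (nabla_X Y)^t = 437/168

E = 5/4, F = 3/4, G = 13/4 at the point
E_s = 0, E_t = -1, F_s = -1/2, F_t = -3/2, G_s = -3, G_t = 0
EG - F^2 = 7/2;  g^inv = (2/7) * [[13/4, -3/4], [-3/4, 5/4]]
first-kind symbols [ij,l] = (1/2)(d_i g_jl + d_j g_il - d_l g_ij): [ss,s] = E_s/2 = 0, [ss,t] = F_s - E_t/2 = 0, [st,s] = E_t/2 = -1/2, [st,t] = G_s/2 = -3/2, [tt,s] = F_t - G_s/2 = 0, [tt,t] = G_t/2 = 0
Gamma^s_ij = (G*[ij,s] - F*[ij,t])/(EG - F^2), Gamma^t_ij = (E*[ij,t] - F*[ij,s])/(EG - F^2)
Gamma_sss = 0, Gamma_sst = -1/7, Gamma_stt = 0, Gamma_tss = 0, Gamma_tst = -3/7, Gamma_ttt = 0
X = (7/6, 2), Y = (-4/3, 7/4) at the point


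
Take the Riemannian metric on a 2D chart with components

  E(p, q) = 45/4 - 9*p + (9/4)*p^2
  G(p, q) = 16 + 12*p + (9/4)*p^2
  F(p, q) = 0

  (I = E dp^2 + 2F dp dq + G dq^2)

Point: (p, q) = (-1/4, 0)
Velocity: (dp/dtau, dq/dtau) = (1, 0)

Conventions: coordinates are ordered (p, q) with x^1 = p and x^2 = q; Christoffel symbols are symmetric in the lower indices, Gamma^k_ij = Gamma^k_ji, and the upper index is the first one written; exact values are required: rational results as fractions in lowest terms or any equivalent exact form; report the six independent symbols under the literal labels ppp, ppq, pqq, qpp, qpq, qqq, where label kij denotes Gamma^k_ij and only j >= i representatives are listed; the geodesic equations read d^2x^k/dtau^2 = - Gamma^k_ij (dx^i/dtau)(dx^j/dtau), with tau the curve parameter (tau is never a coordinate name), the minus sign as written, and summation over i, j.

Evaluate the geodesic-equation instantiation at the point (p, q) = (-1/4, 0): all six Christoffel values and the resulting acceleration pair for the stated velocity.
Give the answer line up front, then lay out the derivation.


Answer: Gamma_ppp = -36/97, Gamma_ppq = 0, Gamma_pqq = -116/291, Gamma_qpp = 0, Gamma_qpq = 12/29, Gamma_qqq = 0; accelerations (d^2p/dtau^2, d^2q/dtau^2) = (36/97, 0)

E = 873/64, F = 0, G = 841/64 at the point
E_p = -81/8, E_q = 0, F_p = 0, F_q = 0, G_p = 87/8, G_q = 0
EG - F^2 = 734193/4096;  g^inv = (4096/734193) * [[841/64, 0], [0, 873/64]]
first-kind symbols [ij,l] = (1/2)(d_i g_jl + d_j g_il - d_l g_ij): [pp,p] = E_p/2 = -81/16, [pp,q] = F_p - E_q/2 = 0, [pq,p] = E_q/2 = 0, [pq,q] = G_p/2 = 87/16, [qq,p] = F_q - G_p/2 = -87/16, [qq,q] = G_q/2 = 0
Gamma^p_ij = (G*[ij,p] - F*[ij,q])/(EG - F^2), Gamma^q_ij = (E*[ij,q] - F*[ij,p])/(EG - F^2)
Gamma_ppp = -36/97, Gamma_ppq = 0, Gamma_pqq = -116/291, Gamma_qpp = 0, Gamma_qpq = 12/29, Gamma_qqq = 0
d^2p/dtau^2 = -(Gamma_ppp*(1)^2 + 2*Gamma_ppq*(1)*(0) + Gamma_pqq*(0)^2) = 36/97
d^2q/dtau^2 = -(Gamma_qpp*(1)^2 + 2*Gamma_qpq*(1)*(0) + Gamma_qqq*(0)^2) = 0


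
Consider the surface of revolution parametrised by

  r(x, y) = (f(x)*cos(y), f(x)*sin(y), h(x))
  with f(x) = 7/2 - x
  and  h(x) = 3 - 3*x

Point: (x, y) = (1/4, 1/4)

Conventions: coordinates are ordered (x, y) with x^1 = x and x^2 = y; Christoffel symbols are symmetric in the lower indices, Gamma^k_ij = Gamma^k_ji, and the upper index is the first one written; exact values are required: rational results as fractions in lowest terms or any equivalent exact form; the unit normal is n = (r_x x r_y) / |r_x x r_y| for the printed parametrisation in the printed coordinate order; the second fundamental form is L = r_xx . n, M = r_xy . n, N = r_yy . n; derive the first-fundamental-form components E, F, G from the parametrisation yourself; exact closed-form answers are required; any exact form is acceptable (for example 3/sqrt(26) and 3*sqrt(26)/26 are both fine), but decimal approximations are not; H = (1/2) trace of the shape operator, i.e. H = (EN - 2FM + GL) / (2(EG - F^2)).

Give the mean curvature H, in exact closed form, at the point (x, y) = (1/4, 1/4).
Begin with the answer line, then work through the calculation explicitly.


Answer: H = -3*sqrt(10)/65

f = 13/4, f' = -1, f'' = 0, h' = -3, h'' = 0
E = 10, F = 0, G = 169/16; answer radicand W^2 = 10
unnormalised second-form numerators: l = 0, m = 0, n = -39/4; L = l/sqrt(10), and similarly M = m/sqrt(W^2), N = n/sqrt(W^2)
H = (E*n - 2*F*m + G*l) / (2*(EG - F^2)*sqrt(W^2)); E*n - 2*F*m + G*l = -195/2, EG - F^2 = 845/8, so H = (-6/13)/sqrt(10)


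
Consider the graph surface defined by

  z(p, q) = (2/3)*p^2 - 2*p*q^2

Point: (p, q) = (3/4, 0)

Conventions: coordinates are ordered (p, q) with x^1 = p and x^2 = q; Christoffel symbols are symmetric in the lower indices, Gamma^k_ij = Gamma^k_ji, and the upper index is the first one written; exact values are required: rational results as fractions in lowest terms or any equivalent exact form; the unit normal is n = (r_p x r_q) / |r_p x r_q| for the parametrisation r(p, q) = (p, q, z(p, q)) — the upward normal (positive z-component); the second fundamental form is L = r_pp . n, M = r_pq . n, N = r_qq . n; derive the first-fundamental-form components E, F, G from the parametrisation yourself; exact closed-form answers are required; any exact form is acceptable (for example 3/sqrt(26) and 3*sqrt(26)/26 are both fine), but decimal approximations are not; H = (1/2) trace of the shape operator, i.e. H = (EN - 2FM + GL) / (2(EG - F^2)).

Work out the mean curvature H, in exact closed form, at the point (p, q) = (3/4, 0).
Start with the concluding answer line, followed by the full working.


Answer: H = -7*sqrt(2)/12

z_p = 1, z_q = 0, z_pp = 4/3, z_pq = 0, z_qq = -3
E = 2, F = 0, G = 1; answer radicand W^2 = 2
unnormalised second-form numerators: l = 4/3, m = 0, n = -3; L = l/sqrt(2), and similarly M = m/sqrt(W^2), N = n/sqrt(W^2)
H = (E*n - 2*F*m + G*l) / (2*(EG - F^2)*sqrt(W^2)); E*n - 2*F*m + G*l = -14/3, EG - F^2 = 2, so H = (-7/6)/sqrt(2)


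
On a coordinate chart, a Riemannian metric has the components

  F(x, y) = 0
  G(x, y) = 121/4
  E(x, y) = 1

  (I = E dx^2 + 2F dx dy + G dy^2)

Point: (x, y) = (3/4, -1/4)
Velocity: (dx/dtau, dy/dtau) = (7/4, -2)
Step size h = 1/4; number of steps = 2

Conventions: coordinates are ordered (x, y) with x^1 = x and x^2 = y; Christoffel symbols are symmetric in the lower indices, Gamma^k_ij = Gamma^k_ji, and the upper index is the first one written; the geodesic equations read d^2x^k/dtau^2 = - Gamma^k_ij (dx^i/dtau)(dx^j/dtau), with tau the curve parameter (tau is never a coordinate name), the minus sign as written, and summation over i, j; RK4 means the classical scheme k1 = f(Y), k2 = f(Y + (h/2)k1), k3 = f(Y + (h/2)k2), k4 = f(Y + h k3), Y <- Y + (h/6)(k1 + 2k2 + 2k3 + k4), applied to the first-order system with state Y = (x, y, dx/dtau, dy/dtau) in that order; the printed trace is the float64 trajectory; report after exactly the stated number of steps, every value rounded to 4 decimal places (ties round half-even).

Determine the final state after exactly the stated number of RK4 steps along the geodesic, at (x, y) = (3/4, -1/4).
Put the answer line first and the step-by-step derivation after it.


Answer: x = 1.6250, y = -1.2500, dx/dtau = 1.7500, dy/dtau = -2.0000

f(Y) = (dx/dtau, dy/dtau, -Gamma^x_ij Y'^i Y'^j, -Gamma^y_ij Y'^i Y'^j) with the Gammas evaluated at the stage position; h = 0.250000; intermediate values shown to 6 dp
step 0: x = 0.7500, y = -0.2500, dx/dtau = 1.7500, dy/dtau = -2.0000
step 1:
  k1: at (x, y) = (0.750000, -0.250000), (dx/dtau, dy/dtau) = (1.750000, -2.000000); Gamma_xxx = 0.000000, Gamma_xxy = 0.000000, Gamma_xyy = 0.000000, Gamma_yxx = 0.000000, Gamma_yxy = 0.000000, Gamma_yyy = 0.000000; k1 = (1.750000, -2.000000, 0.000000, 0.000000)
  k2: at (x, y) = (0.968750, -0.500000), (dx/dtau, dy/dtau) = (1.750000, -2.000000); Gamma_xxx = 0.000000, Gamma_xxy = 0.000000, Gamma_xyy = 0.000000, Gamma_yxx = 0.000000, Gamma_yxy = 0.000000, Gamma_yyy = 0.000000; k2 = (1.750000, -2.000000, 0.000000, 0.000000)
  k3: at (x, y) = (0.968750, -0.500000), (dx/dtau, dy/dtau) = (1.750000, -2.000000); Gamma_xxx = 0.000000, Gamma_xxy = 0.000000, Gamma_xyy = 0.000000, Gamma_yxx = 0.000000, Gamma_yxy = 0.000000, Gamma_yyy = 0.000000; k3 = (1.750000, -2.000000, 0.000000, 0.000000)
  k4: at (x, y) = (1.187500, -0.750000), (dx/dtau, dy/dtau) = (1.750000, -2.000000); Gamma_xxx = 0.000000, Gamma_xxy = 0.000000, Gamma_xyy = 0.000000, Gamma_yxx = 0.000000, Gamma_yxy = 0.000000, Gamma_yyy = 0.000000; k4 = (1.750000, -2.000000, 0.000000, 0.000000)
  Y <- Y + (h/6)(k1 + 2k2 + 2k3 + k4): x = 1.1875, y = -0.7500, dx/dtau = 1.7500, dy/dtau = -2.0000
step 2:
  k1: at (x, y) = (1.187500, -0.750000), (dx/dtau, dy/dtau) = (1.750000, -2.000000); Gamma_xxx = 0.000000, Gamma_xxy = 0.000000, Gamma_xyy = 0.000000, Gamma_yxx = 0.000000, Gamma_yxy = 0.000000, Gamma_yyy = 0.000000; k1 = (1.750000, -2.000000, 0.000000, 0.000000)
  k2: at (x, y) = (1.406250, -1.000000), (dx/dtau, dy/dtau) = (1.750000, -2.000000); Gamma_xxx = 0.000000, Gamma_xxy = 0.000000, Gamma_xyy = 0.000000, Gamma_yxx = 0.000000, Gamma_yxy = 0.000000, Gamma_yyy = 0.000000; k2 = (1.750000, -2.000000, 0.000000, 0.000000)
  k3: at (x, y) = (1.406250, -1.000000), (dx/dtau, dy/dtau) = (1.750000, -2.000000); Gamma_xxx = 0.000000, Gamma_xxy = 0.000000, Gamma_xyy = 0.000000, Gamma_yxx = 0.000000, Gamma_yxy = 0.000000, Gamma_yyy = 0.000000; k3 = (1.750000, -2.000000, 0.000000, 0.000000)
  k4: at (x, y) = (1.625000, -1.250000), (dx/dtau, dy/dtau) = (1.750000, -2.000000); Gamma_xxx = 0.000000, Gamma_xxy = 0.000000, Gamma_xyy = 0.000000, Gamma_yxx = 0.000000, Gamma_yxy = 0.000000, Gamma_yyy = 0.000000; k4 = (1.750000, -2.000000, 0.000000, 0.000000)
  Y <- Y + (h/6)(k1 + 2k2 + 2k3 + k4): x = 1.6250, y = -1.2500, dx/dtau = 1.7500, dy/dtau = -2.0000
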